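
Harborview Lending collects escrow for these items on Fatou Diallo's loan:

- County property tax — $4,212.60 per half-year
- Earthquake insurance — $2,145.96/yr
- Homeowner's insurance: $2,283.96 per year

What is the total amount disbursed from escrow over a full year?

$12,855.12

County property tax — $4,212.60 × 2 = $8,425.20 per year
Earthquake insurance — $2,145.96 per year
Homeowner's insurance — $2,283.96 per year
Combined annual = $8,425.20 + $2,145.96 + $2,283.96 = $12,855.12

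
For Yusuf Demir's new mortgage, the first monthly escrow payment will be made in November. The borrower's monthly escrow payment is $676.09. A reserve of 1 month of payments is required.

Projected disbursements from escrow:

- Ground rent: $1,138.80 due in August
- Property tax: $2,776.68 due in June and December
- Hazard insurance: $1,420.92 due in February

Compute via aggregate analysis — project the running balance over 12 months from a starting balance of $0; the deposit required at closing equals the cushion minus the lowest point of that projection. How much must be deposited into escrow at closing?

$2,241.65

Cushion = 1 × $676.09 = $676.09
Trial balance (start $0, +$676.09 each month, − disbursements):
  Nov: +$676.09 → $676.09
  Dec: +$676.09 − $2,776.68 → -$1,424.50
  Jan: +$676.09 → -$748.41
  Feb: +$676.09 − $1,420.92 → -$1,493.24
  Mar: +$676.09 → -$817.15
  Apr: +$676.09 → -$141.06
  May: +$676.09 → $535.03
  Jun: +$676.09 − $2,776.68 → -$1,565.56
  Jul: +$676.09 → -$889.47
  Aug: +$676.09 − $1,138.80 → -$1,352.18
  Sep: +$676.09 → -$676.09
  Oct: +$676.09 → $0.00
Lowest trial balance = -$1,565.56 (Jun)
Initial deposit = cushion − low point = $676.09 − (-$1,565.56) = $2,241.65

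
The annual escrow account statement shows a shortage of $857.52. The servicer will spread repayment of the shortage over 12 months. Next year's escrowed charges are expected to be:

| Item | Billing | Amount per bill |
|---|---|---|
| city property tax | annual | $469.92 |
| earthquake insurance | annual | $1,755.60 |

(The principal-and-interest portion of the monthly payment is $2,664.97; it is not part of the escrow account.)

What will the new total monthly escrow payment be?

City property tax — $469.92 annually
Earthquake insurance — $1,755.60 annually
Total annual escrow = $2,225.52
Monthly = $2,225.52 / 12 = $185.46
Shortage per month = $857.52 ÷ 12 = $71.46
Adjusted monthly = $185.46 + $71.46 = $256.92

$256.92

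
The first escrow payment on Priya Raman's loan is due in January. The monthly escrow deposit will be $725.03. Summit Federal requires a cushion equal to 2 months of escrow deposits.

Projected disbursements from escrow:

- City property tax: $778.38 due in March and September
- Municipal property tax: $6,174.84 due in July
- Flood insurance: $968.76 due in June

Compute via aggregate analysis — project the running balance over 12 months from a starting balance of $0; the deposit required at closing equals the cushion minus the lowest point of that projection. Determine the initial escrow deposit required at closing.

$4,296.83

Cushion = 2 × $725.03 = $1,450.06
Trial balance (start $0, +$725.03 each month, − disbursements):
  Jan: +$725.03 → $725.03
  Feb: +$725.03 → $1,450.06
  Mar: +$725.03 − $778.38 → $1,396.71
  Apr: +$725.03 → $2,121.74
  May: +$725.03 → $2,846.77
  Jun: +$725.03 − $968.76 → $2,603.04
  Jul: +$725.03 − $6,174.84 → -$2,846.77
  Aug: +$725.03 → -$2,121.74
  Sep: +$725.03 − $778.38 → -$2,175.09
  Oct: +$725.03 → -$1,450.06
  Nov: +$725.03 → -$725.03
  Dec: +$725.03 → $0.00
Lowest trial balance = -$2,846.77 (Jul)
Initial deposit = cushion − low point = $1,450.06 − (-$2,846.77) = $4,296.83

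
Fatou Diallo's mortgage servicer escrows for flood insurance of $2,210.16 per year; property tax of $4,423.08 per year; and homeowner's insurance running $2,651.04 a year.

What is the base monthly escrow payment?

$773.69

Flood insurance: $2,210.16
Property tax: $4,423.08
Homeowner's insurance: $2,651.04
Combined annual = $2,210.16 + $4,423.08 + $2,651.04 = $9,284.28
Per month = $9,284.28 / 12 = $773.69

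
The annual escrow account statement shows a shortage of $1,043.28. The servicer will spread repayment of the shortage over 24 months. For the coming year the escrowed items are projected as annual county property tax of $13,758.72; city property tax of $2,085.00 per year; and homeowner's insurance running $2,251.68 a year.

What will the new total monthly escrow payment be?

$1,551.42

County property tax — $13,758.72 annually
City property tax — $2,085.00 annually
Homeowner's insurance — $2,251.68 annually
Yearly total = $13,758.72 + $2,085.00 + $2,251.68 = $18,095.40
Monthly escrow = $18,095.40 ÷ 12 = $1,507.95
Shortage per month = $1,043.28 ÷ 24 = $43.47
Adjusted monthly = $1,507.95 + $43.47 = $1,551.42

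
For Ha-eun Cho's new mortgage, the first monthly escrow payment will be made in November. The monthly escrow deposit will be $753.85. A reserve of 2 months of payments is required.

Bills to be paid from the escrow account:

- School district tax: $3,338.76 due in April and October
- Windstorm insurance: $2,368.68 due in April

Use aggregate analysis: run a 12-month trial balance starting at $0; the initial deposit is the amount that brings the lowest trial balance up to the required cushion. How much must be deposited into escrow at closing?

Cushion = 2 × $753.85 = $1,507.70
Trial balance (start $0, +$753.85 each month, − disbursements):
  Nov: +$753.85 → $753.85
  Dec: +$753.85 → $1,507.70
  Jan: +$753.85 → $2,261.55
  Feb: +$753.85 → $3,015.40
  Mar: +$753.85 → $3,769.25
  Apr: +$753.85 − $5,707.44 → -$1,184.34
  May: +$753.85 → -$430.49
  Jun: +$753.85 → $323.36
  Jul: +$753.85 → $1,077.21
  Aug: +$753.85 → $1,831.06
  Sep: +$753.85 → $2,584.91
  Oct: +$753.85 − $3,338.76 → $0.00
Lowest trial balance = -$1,184.34 (Apr)
Initial deposit = cushion − low point = $1,507.70 − (-$1,184.34) = $2,692.04

$2,692.04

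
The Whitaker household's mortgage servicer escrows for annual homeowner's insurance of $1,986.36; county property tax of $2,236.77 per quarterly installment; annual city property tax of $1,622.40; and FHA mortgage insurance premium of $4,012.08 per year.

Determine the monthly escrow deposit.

Homeowner's insurance — $1,986.36
County property tax — $2,236.77 × 4 = $8,947.08
City property tax — $1,622.40
FHA mortgage insurance premium — $4,012.08
Total annual escrow = $1,986.36 + $8,947.08 + $1,622.40 + $4,012.08 = $16,567.92
Per month = $16,567.92 / 12 = $1,380.66

$1,380.66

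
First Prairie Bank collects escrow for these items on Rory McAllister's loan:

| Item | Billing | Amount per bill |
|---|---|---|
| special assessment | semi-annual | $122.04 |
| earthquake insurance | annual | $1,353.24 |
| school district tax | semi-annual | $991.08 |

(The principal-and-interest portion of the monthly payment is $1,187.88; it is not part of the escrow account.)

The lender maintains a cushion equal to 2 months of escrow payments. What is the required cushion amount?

Special assessment — $122.04 × 2 = $244.08
Earthquake insurance — $1,353.24
School district tax — $991.08 × 2 = $1,982.16
Annual escrow total = $3,579.48
Monthly = $3,579.48 ÷ 12 = $298.29
Reserve = 2 × $298.29 = $596.58

$596.58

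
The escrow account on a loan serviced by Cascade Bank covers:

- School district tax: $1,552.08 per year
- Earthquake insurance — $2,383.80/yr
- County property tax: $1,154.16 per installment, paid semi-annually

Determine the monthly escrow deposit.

$520.35

School district tax = $1,552.08 annually
Earthquake insurance = $2,383.80 annually
County property tax = $1,154.16 × 2 = $2,308.32 annually
Annual escrow total = $6,244.20
Per month = $6,244.20 / 12 = $520.35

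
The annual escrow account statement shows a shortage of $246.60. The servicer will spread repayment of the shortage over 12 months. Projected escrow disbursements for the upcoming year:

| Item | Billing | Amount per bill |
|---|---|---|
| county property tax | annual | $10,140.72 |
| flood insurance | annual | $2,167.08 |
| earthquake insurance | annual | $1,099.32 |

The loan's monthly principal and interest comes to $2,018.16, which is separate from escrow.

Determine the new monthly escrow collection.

County property tax — $10,140.72 per year
Flood insurance — $2,167.08 per year
Earthquake insurance — $1,099.32 per year
Total annual escrow = $10,140.72 + $2,167.08 + $1,099.32 = $13,407.12
Monthly = $13,407.12 ÷ 12 = $1,117.26
Monthly shortage recovery: $246.60 ÷ 12 = $20.55
New monthly escrow = $1,117.26 + $20.55 = $1,137.81

$1,137.81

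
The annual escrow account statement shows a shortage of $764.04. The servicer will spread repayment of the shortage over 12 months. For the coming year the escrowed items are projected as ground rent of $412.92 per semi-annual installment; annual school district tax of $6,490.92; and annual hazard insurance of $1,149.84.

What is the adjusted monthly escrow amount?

$769.22

Ground rent — $412.92 × 2 = $825.84
School district tax — $6,490.92
Hazard insurance — $1,149.84
Yearly total = $825.84 + $6,490.92 + $1,149.84 = $8,466.60
Monthly escrow = $8,466.60 ÷ 12 = $705.55
Shortage per month = $764.04 / 12 = $63.67
Adjusted monthly = $705.55 + $63.67 = $769.22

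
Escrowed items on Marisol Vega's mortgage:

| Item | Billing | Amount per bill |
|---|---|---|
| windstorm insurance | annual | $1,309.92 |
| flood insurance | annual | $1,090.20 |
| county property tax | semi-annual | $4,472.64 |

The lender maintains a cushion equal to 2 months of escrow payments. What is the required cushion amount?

Windstorm insurance = $1,309.92
Flood insurance = $1,090.20
County property tax = $4,472.64 × 2 = $8,945.28
Total per year = $1,309.92 + $1,090.20 + $8,945.28 = $11,345.40
Monthly = $11,345.40 ÷ 12 = $945.45
Reserve = 2 × $945.45 = $1,890.90

$1,890.90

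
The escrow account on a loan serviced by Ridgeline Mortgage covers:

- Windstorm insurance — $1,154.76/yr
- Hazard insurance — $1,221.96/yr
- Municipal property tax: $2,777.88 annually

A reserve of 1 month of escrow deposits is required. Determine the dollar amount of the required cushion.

$429.55

Windstorm insurance: $1,154.76
Hazard insurance: $1,221.96
Municipal property tax: $2,777.88
Yearly total = $1,154.76 + $1,221.96 + $2,777.88 = $5,154.60
Monthly escrow = $5,154.60 ÷ 12 = $429.55
Required cushion = 1 × $429.55 = $429.55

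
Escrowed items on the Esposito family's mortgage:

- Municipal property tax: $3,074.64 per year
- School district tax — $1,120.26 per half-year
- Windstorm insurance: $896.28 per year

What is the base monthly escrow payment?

$517.62

Municipal property tax: $3,074.64 per year
School district tax: $1,120.26 × 2 = $2,240.52 per year
Windstorm insurance: $896.28 per year
Total per year = $6,211.44
Base monthly escrow = $6,211.44 ÷ 12 = $517.62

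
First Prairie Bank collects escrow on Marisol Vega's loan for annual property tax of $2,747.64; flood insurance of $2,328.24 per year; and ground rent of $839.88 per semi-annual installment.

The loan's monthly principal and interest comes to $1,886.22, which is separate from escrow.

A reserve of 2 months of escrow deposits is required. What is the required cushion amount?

$1,125.94

Property tax — $2,747.64 annually
Flood insurance — $2,328.24 annually
Ground rent — $839.88 × 2 = $1,679.76 annually
Yearly total = $2,747.64 + $2,328.24 + $1,679.76 = $6,755.64
Monthly escrow = $6,755.64 ÷ 12 = $562.97
Cushion = 2 × $562.97 = $1,125.94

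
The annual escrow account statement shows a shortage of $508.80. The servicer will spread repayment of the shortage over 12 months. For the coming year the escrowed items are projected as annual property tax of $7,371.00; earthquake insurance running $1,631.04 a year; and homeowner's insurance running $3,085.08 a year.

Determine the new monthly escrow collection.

Property tax — $7,371.00/yr
Earthquake insurance — $1,631.04/yr
Homeowner's insurance — $3,085.08/yr
Combined annual = $7,371.00 + $1,631.04 + $3,085.08 = $12,087.12
Base monthly escrow = $12,087.12 / 12 = $1,007.26
Shortage spread = $508.80 ÷ 12 = $42.40/mo
Adjusted monthly = $1,007.26 + $42.40 = $1,049.66

$1,049.66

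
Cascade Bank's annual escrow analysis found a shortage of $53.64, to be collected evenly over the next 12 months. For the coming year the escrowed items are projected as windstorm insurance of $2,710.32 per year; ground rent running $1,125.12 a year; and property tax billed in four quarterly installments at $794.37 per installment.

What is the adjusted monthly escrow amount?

$588.88

Windstorm insurance = $2,710.32 annually
Ground rent = $1,125.12 annually
Property tax = $794.37 × 4 = $3,177.48 annually
Annual escrow total = $2,710.32 + $1,125.12 + $3,177.48 = $7,012.92
Monthly escrow = $7,012.92 / 12 = $584.41
Shortage spread = $53.64 ÷ 12 = $4.47/mo
Adjusted monthly = $584.41 + $4.47 = $588.88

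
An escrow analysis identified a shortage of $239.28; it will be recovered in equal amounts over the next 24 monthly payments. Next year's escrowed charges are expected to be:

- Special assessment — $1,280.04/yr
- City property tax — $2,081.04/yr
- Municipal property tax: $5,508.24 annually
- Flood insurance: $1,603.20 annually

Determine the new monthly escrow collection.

Special assessment: $1,280.04 annually
City property tax: $2,081.04 annually
Municipal property tax: $5,508.24 annually
Flood insurance: $1,603.20 annually
Total annual escrow = $1,280.04 + $2,081.04 + $5,508.24 + $1,603.20 = $10,472.52
Per month = $10,472.52 ÷ 12 = $872.71
Shortage spread = $239.28 ÷ 24 = $9.97/mo
Adjusted monthly = $872.71 + $9.97 = $882.68

$882.68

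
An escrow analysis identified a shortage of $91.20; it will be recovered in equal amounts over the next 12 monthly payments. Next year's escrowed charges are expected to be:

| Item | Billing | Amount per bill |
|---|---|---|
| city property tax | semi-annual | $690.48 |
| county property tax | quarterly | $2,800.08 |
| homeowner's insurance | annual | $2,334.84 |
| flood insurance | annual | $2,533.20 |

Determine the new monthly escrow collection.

$1,461.71

City property tax = $690.48 × 2 = $1,380.96
County property tax = $2,800.08 × 4 = $11,200.32
Homeowner's insurance = $2,334.84
Flood insurance = $2,533.20
Yearly total = $1,380.96 + $11,200.32 + $2,334.84 + $2,533.20 = $17,449.32
Monthly = $17,449.32 ÷ 12 = $1,454.11
Monthly shortage recovery: $91.20 / 12 = $7.60
New monthly escrow = $1,454.11 + $7.60 = $1,461.71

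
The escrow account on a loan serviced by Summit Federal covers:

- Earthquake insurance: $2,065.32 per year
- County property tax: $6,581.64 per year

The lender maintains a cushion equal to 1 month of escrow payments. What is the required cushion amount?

$720.58

Earthquake insurance: $2,065.32 per year
County property tax: $6,581.64 per year
Total annual escrow = $2,065.32 + $6,581.64 = $8,646.96
Base monthly escrow = $8,646.96 ÷ 12 = $720.58
Required cushion = 1 × $720.58 = $720.58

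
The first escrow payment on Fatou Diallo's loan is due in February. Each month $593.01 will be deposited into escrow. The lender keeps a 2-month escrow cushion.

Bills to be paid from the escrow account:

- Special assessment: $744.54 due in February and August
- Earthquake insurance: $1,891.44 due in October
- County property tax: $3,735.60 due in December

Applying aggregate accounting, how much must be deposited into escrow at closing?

Cushion = 2 × $593.01 = $1,186.02
Trial balance (start $0, +$593.01 each month, − disbursements):
  Feb: +$593.01 − $744.54 → -$151.53
  Mar: +$593.01 → $441.48
  Apr: +$593.01 → $1,034.49
  May: +$593.01 → $1,627.50
  Jun: +$593.01 → $2,220.51
  Jul: +$593.01 → $2,813.52
  Aug: +$593.01 − $744.54 → $2,661.99
  Sep: +$593.01 → $3,255.00
  Oct: +$593.01 − $1,891.44 → $1,956.57
  Nov: +$593.01 → $2,549.58
  Dec: +$593.01 − $3,735.60 → -$593.01
  Jan: +$593.01 → $0.00
Lowest trial balance = -$593.01 (Dec)
Initial deposit = cushion − low point = $1,186.02 − (-$593.01) = $1,779.03

$1,779.03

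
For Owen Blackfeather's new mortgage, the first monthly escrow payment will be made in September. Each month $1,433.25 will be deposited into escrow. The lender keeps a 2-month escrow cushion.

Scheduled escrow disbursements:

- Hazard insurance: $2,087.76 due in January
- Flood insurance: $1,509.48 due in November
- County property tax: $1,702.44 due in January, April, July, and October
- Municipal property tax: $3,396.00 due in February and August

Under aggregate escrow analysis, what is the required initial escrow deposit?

$4,665.12

Cushion = 2 × $1,433.25 = $2,866.50
Trial balance (start $0, +$1,433.25 each month, − disbursements):
  Sep: +$1,433.25 → $1,433.25
  Oct: +$1,433.25 − $1,702.44 → $1,164.06
  Nov: +$1,433.25 − $1,509.48 → $1,087.83
  Dec: +$1,433.25 → $2,521.08
  Jan: +$1,433.25 − $3,790.20 → $164.13
  Feb: +$1,433.25 − $3,396.00 → -$1,798.62
  Mar: +$1,433.25 → -$365.37
  Apr: +$1,433.25 − $1,702.44 → -$634.56
  May: +$1,433.25 → $798.69
  Jun: +$1,433.25 → $2,231.94
  Jul: +$1,433.25 − $1,702.44 → $1,962.75
  Aug: +$1,433.25 − $3,396.00 → $0.00
Lowest trial balance = -$1,798.62 (Feb)
Initial deposit = cushion − low point = $2,866.50 − (-$1,798.62) = $4,665.12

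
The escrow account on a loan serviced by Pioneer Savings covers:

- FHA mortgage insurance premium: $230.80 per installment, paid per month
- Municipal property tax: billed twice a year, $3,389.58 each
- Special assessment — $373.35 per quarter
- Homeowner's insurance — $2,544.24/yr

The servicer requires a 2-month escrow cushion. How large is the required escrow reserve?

$2,264.40

FHA mortgage insurance premium = $230.80 × 12 = $2,769.60
Municipal property tax = $3,389.58 × 2 = $6,779.16
Special assessment = $373.35 × 4 = $1,493.40
Homeowner's insurance = $2,544.24
Annual escrow total = $2,769.60 + $6,779.16 + $1,493.40 + $2,544.24 = $13,586.40
Base monthly escrow = $13,586.40 ÷ 12 = $1,132.20
Required cushion = 2 × $1,132.20 = $2,264.40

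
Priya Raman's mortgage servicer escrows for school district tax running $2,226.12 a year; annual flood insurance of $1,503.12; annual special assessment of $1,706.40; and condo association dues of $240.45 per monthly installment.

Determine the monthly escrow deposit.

School district tax — $2,226.12 annually
Flood insurance — $1,503.12 annually
Special assessment — $1,706.40 annually
Condo association dues — $240.45 × 12 = $2,885.40 annually
Total annual escrow = $8,321.04
Monthly = $8,321.04 / 12 = $693.42

$693.42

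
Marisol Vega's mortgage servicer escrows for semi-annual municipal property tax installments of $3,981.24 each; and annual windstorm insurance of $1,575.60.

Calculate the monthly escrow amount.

Municipal property tax — $3,981.24 × 2 = $7,962.48 annually
Windstorm insurance — $1,575.60 annually
Total annual escrow = $7,962.48 + $1,575.60 = $9,538.08
Monthly escrow = $9,538.08 ÷ 12 = $794.84

$794.84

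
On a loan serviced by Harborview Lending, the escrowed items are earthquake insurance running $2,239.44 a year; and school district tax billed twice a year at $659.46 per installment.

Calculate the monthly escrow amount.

Earthquake insurance: $2,239.44 annually
School district tax: $659.46 × 2 = $1,318.92 annually
Total per year = $3,558.36
Monthly = $3,558.36 / 12 = $296.53

$296.53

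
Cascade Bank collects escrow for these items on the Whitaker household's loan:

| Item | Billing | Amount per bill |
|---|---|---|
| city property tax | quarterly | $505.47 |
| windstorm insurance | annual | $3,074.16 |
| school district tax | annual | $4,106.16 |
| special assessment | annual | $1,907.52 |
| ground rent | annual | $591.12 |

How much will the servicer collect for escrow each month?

$975.07

City property tax — $505.47 × 4 = $2,021.88 per year
Windstorm insurance — $3,074.16 per year
School district tax — $4,106.16 per year
Special assessment — $1,907.52 per year
Ground rent — $591.12 per year
Total per year = $11,700.84
Monthly = $11,700.84 ÷ 12 = $975.07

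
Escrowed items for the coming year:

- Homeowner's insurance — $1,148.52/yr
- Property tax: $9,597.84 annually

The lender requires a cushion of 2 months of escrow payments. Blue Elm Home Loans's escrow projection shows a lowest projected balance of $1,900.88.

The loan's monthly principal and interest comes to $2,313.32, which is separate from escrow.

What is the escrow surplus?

Homeowner's insurance: $1,148.52 annually
Property tax: $9,597.84 annually
Total annual escrow = $10,746.36
Monthly = $10,746.36 ÷ 12 = $895.53
Required cushion = 2 × $895.53 = $1,791.06
Surplus = $1,900.88 − $1,791.06 = $109.82

$109.82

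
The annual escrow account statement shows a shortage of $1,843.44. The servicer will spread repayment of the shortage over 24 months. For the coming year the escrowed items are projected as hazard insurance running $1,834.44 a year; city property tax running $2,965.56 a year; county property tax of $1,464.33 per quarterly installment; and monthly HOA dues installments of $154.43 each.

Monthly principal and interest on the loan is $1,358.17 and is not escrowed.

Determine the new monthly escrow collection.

Hazard insurance — $1,834.44 annually
City property tax — $2,965.56 annually
County property tax — $1,464.33 × 4 = $5,857.32 annually
HOA dues — $154.43 × 12 = $1,853.16 annually
Total annual escrow = $12,510.48
Per month = $12,510.48 / 12 = $1,042.54
Monthly shortage recovery: $1,843.44 ÷ 24 = $76.81
New monthly escrow = $1,042.54 + $76.81 = $1,119.35

$1,119.35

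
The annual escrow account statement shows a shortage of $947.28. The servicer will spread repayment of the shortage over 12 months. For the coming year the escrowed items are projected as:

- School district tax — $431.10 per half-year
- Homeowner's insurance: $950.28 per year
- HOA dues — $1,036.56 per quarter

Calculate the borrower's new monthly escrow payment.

$575.50

School district tax = $431.10 × 2 = $862.20 per year
Homeowner's insurance = $950.28 per year
HOA dues = $1,036.56 × 4 = $4,146.24 per year
Total per year = $862.20 + $950.28 + $4,146.24 = $5,958.72
Monthly = $5,958.72 / 12 = $496.56
Shortage per month = $947.28 ÷ 12 = $78.94
New monthly escrow = $496.56 + $78.94 = $575.50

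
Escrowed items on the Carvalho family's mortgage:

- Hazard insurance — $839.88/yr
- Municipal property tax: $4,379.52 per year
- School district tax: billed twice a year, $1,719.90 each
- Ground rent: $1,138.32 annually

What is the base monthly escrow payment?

Hazard insurance = $839.88
Municipal property tax = $4,379.52
School district tax = $1,719.90 × 2 = $3,439.80
Ground rent = $1,138.32
Yearly total = $9,797.52
Monthly escrow = $9,797.52 ÷ 12 = $816.46

$816.46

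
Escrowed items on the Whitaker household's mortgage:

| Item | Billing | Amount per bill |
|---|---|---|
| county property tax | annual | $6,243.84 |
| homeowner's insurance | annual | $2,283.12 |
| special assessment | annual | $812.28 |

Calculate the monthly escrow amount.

$778.27

County property tax — $6,243.84 annually
Homeowner's insurance — $2,283.12 annually
Special assessment — $812.28 annually
Total per year = $6,243.84 + $2,283.12 + $812.28 = $9,339.24
Base monthly escrow = $9,339.24 / 12 = $778.27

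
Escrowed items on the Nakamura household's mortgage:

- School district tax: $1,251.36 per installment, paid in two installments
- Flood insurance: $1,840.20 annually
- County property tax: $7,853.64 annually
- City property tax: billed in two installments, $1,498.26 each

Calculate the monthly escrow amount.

School district tax = $1,251.36 × 2 = $2,502.72 per year
Flood insurance = $1,840.20 per year
County property tax = $7,853.64 per year
City property tax = $1,498.26 × 2 = $2,996.52 per year
Total per year = $2,502.72 + $1,840.20 + $7,853.64 + $2,996.52 = $15,193.08
Monthly escrow = $15,193.08 / 12 = $1,266.09

$1,266.09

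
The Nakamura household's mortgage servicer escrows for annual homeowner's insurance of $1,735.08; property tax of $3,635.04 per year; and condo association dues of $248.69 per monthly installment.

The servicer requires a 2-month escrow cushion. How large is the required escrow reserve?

Homeowner's insurance = $1,735.08
Property tax = $3,635.04
Condo association dues = $248.69 × 12 = $2,984.28
Total annual escrow = $1,735.08 + $3,635.04 + $2,984.28 = $8,354.40
Monthly escrow = $8,354.40 ÷ 12 = $696.20
Required cushion = 2 × $696.20 = $1,392.40

$1,392.40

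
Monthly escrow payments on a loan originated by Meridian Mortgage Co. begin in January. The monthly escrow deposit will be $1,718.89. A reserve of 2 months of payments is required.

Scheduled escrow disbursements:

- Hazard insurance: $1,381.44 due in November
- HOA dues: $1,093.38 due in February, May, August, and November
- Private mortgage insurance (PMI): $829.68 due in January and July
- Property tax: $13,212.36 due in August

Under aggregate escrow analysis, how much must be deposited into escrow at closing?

Cushion = 2 × $1,718.89 = $3,437.78
Trial balance (start $0, +$1,718.89 each month, − disbursements):
  Jan: +$1,718.89 − $829.68 → $889.21
  Feb: +$1,718.89 − $1,093.38 → $1,514.72
  Mar: +$1,718.89 → $3,233.61
  Apr: +$1,718.89 → $4,952.50
  May: +$1,718.89 − $1,093.38 → $5,578.01
  Jun: +$1,718.89 → $7,296.90
  Jul: +$1,718.89 − $829.68 → $8,186.11
  Aug: +$1,718.89 − $14,305.74 → -$4,400.74
  Sep: +$1,718.89 → -$2,681.85
  Oct: +$1,718.89 → -$962.96
  Nov: +$1,718.89 − $2,474.82 → -$1,718.89
  Dec: +$1,718.89 → $0.00
Lowest trial balance = -$4,400.74 (Aug)
Initial deposit = cushion − low point = $3,437.78 − (-$4,400.74) = $7,838.52

$7,838.52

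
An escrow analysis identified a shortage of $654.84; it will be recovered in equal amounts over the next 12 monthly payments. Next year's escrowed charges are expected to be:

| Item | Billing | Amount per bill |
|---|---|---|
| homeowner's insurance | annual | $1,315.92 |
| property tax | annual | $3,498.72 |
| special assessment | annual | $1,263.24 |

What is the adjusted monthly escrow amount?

Homeowner's insurance — $1,315.92/yr
Property tax — $3,498.72/yr
Special assessment — $1,263.24/yr
Combined annual = $1,315.92 + $3,498.72 + $1,263.24 = $6,077.88
Monthly = $6,077.88 ÷ 12 = $506.49
Shortage spread = $654.84 / 12 = $54.57/mo
New monthly escrow = $506.49 + $54.57 = $561.06

$561.06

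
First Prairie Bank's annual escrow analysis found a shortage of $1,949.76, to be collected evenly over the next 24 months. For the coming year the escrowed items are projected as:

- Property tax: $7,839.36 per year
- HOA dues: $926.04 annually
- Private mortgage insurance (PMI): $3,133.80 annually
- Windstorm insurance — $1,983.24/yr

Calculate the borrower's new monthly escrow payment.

Property tax — $7,839.36 annually
HOA dues — $926.04 annually
Private mortgage insurance (PMI) — $3,133.80 annually
Windstorm insurance — $1,983.24 annually
Yearly total = $7,839.36 + $926.04 + $3,133.80 + $1,983.24 = $13,882.44
Per month = $13,882.44 / 12 = $1,156.87
Shortage spread = $1,949.76 ÷ 24 = $81.24/mo
Adjusted monthly = $1,156.87 + $81.24 = $1,238.11

$1,238.11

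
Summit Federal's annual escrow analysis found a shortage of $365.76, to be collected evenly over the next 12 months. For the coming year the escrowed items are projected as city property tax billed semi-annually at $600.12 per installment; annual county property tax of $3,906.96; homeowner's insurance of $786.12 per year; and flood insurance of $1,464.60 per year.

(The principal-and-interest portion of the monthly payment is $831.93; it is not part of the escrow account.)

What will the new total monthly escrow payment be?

City property tax: $600.12 × 2 = $1,200.24 per year
County property tax: $3,906.96 per year
Homeowner's insurance: $786.12 per year
Flood insurance: $1,464.60 per year
Total annual escrow = $7,357.92
Per month = $7,357.92 / 12 = $613.16
Shortage spread = $365.76 ÷ 12 = $30.48/mo
New monthly escrow = $613.16 + $30.48 = $643.64

$643.64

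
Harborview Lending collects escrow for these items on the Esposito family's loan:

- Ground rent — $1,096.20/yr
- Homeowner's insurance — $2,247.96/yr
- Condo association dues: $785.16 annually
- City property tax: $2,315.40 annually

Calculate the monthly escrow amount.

$537.06

Ground rent — $1,096.20
Homeowner's insurance — $2,247.96
Condo association dues — $785.16
City property tax — $2,315.40
Annual escrow total = $1,096.20 + $2,247.96 + $785.16 + $2,315.40 = $6,444.72
Monthly escrow = $6,444.72 / 12 = $537.06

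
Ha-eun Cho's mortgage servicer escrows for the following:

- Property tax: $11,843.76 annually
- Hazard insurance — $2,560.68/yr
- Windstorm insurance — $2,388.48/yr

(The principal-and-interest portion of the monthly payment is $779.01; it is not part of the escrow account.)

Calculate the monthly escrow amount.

$1,399.41

Property tax = $11,843.76 annually
Hazard insurance = $2,560.68 annually
Windstorm insurance = $2,388.48 annually
Annual escrow total = $11,843.76 + $2,560.68 + $2,388.48 = $16,792.92
Monthly = $16,792.92 / 12 = $1,399.41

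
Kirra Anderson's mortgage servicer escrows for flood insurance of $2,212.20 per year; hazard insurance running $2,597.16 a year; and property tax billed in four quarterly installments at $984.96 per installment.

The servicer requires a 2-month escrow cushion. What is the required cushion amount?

Flood insurance: $2,212.20 per year
Hazard insurance: $2,597.16 per year
Property tax: $984.96 × 4 = $3,939.84 per year
Combined annual = $2,212.20 + $2,597.16 + $3,939.84 = $8,749.20
Monthly escrow = $8,749.20 ÷ 12 = $729.10
Cushion = 2 × $729.10 = $1,458.20

$1,458.20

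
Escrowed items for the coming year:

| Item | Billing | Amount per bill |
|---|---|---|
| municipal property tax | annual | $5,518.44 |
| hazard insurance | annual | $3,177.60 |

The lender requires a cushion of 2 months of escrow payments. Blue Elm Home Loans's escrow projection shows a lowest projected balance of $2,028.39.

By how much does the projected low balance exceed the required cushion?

Municipal property tax: $5,518.44 annually
Hazard insurance: $3,177.60 annually
Total annual escrow = $8,696.04
Per month = $8,696.04 ÷ 12 = $724.67
Cushion = 2 × $724.67 = $1,449.34
Excess over cushion: $2,028.39 − $1,449.34 = $579.05

$579.05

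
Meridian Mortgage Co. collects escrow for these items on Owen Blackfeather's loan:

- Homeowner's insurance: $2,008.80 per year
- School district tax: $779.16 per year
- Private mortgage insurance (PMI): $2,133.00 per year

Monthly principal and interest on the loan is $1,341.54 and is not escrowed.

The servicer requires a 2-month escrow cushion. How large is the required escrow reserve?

Homeowner's insurance = $2,008.80/yr
School district tax = $779.16/yr
Private mortgage insurance (PMI) = $2,133.00/yr
Annual escrow total = $2,008.80 + $779.16 + $2,133.00 = $4,920.96
Monthly = $4,920.96 / 12 = $410.08
Cushion = 2 × $410.08 = $820.16

$820.16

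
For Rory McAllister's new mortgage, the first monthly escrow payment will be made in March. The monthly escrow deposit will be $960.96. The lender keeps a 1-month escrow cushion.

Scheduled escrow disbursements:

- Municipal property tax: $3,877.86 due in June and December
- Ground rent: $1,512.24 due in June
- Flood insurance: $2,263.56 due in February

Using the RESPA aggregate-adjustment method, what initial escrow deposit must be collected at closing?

Cushion = 1 × $960.96 = $960.96
Trial balance (start $0, +$960.96 each month, − disbursements):
  Mar: +$960.96 → $960.96
  Apr: +$960.96 → $1,921.92
  May: +$960.96 → $2,882.88
  Jun: +$960.96 − $5,390.10 → -$1,546.26
  Jul: +$960.96 → -$585.30
  Aug: +$960.96 → $375.66
  Sep: +$960.96 → $1,336.62
  Oct: +$960.96 → $2,297.58
  Nov: +$960.96 → $3,258.54
  Dec: +$960.96 − $3,877.86 → $341.64
  Jan: +$960.96 → $1,302.60
  Feb: +$960.96 − $2,263.56 → $0.00
Lowest trial balance = -$1,546.26 (Jun)
Initial deposit = cushion − low point = $960.96 − (-$1,546.26) = $2,507.22

$2,507.22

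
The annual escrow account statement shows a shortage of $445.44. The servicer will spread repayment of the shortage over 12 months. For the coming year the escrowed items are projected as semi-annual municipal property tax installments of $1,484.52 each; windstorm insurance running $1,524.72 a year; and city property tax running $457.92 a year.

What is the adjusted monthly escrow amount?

$449.76

Municipal property tax: $1,484.52 × 2 = $2,969.04 annually
Windstorm insurance: $1,524.72 annually
City property tax: $457.92 annually
Combined annual = $4,951.68
Monthly escrow = $4,951.68 ÷ 12 = $412.64
Shortage spread = $445.44 ÷ 12 = $37.12/mo
Adjusted monthly = $412.64 + $37.12 = $449.76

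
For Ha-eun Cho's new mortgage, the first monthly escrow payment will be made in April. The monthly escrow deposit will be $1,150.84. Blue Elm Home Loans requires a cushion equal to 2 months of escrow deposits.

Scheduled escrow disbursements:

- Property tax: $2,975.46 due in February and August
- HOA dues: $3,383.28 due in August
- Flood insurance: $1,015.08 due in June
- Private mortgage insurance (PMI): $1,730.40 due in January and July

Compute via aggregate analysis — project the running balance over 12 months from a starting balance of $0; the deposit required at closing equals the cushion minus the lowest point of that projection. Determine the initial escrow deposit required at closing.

$5,651.70

Cushion = 2 × $1,150.84 = $2,301.68
Trial balance (start $0, +$1,150.84 each month, − disbursements):
  Apr: +$1,150.84 → $1,150.84
  May: +$1,150.84 → $2,301.68
  Jun: +$1,150.84 − $1,015.08 → $2,437.44
  Jul: +$1,150.84 − $1,730.40 → $1,857.88
  Aug: +$1,150.84 − $6,358.74 → -$3,350.02
  Sep: +$1,150.84 → -$2,199.18
  Oct: +$1,150.84 → -$1,048.34
  Nov: +$1,150.84 → $102.50
  Dec: +$1,150.84 → $1,253.34
  Jan: +$1,150.84 − $1,730.40 → $673.78
  Feb: +$1,150.84 − $2,975.46 → -$1,150.84
  Mar: +$1,150.84 → $0.00
Lowest trial balance = -$3,350.02 (Aug)
Initial deposit = cushion − low point = $2,301.68 − (-$3,350.02) = $5,651.70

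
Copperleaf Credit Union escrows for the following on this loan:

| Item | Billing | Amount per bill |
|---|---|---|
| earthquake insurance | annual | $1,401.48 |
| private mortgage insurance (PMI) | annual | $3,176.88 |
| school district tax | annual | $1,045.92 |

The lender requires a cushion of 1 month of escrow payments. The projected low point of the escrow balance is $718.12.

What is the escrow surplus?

Earthquake insurance — $1,401.48
Private mortgage insurance (PMI) — $3,176.88
School district tax — $1,045.92
Annual escrow total = $1,401.48 + $3,176.88 + $1,045.92 = $5,624.28
Monthly = $5,624.28 ÷ 12 = $468.69
Cushion = 1 × $468.69 = $468.69
Surplus = $718.12 − $468.69 = $249.43

$249.43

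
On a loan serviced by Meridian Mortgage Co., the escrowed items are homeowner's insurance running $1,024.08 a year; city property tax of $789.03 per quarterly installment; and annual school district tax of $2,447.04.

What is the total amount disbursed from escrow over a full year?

Homeowner's insurance — $1,024.08 per year
City property tax — $789.03 × 4 = $3,156.12 per year
School district tax — $2,447.04 per year
Total per year = $6,627.24

$6,627.24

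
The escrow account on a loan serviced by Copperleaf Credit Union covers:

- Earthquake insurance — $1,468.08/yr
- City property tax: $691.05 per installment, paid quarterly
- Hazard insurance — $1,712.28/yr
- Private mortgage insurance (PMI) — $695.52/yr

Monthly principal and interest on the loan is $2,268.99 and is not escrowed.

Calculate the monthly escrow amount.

$553.34

Earthquake insurance: $1,468.08 annually
City property tax: $691.05 × 4 = $2,764.20 annually
Hazard insurance: $1,712.28 annually
Private mortgage insurance (PMI): $695.52 annually
Annual escrow total = $6,640.08
Per month = $6,640.08 ÷ 12 = $553.34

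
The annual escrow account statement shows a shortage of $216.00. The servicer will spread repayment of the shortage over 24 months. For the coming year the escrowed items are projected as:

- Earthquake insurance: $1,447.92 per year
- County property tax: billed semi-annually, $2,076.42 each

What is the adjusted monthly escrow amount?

$475.73

Earthquake insurance — $1,447.92/yr
County property tax — $2,076.42 × 2 = $4,152.84/yr
Total per year = $5,600.76
Monthly escrow = $5,600.76 ÷ 12 = $466.73
Shortage per month = $216.00 ÷ 24 = $9.00
New monthly escrow = $466.73 + $9.00 = $475.73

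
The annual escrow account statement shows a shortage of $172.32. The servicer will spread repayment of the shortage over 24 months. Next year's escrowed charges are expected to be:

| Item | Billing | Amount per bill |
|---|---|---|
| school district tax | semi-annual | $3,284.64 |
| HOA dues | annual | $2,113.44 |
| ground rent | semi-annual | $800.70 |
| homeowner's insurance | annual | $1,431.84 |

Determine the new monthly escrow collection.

School district tax — $3,284.64 × 2 = $6,569.28 annually
HOA dues — $2,113.44 annually
Ground rent — $800.70 × 2 = $1,601.40 annually
Homeowner's insurance — $1,431.84 annually
Yearly total = $11,715.96
Per month = $11,715.96 / 12 = $976.33
Shortage spread = $172.32 ÷ 24 = $7.18/mo
Adjusted monthly = $976.33 + $7.18 = $983.51

$983.51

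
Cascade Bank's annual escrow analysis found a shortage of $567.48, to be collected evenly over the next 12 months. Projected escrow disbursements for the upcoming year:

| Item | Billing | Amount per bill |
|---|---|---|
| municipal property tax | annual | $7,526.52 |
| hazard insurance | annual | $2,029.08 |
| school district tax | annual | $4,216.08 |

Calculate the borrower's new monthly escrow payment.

Municipal property tax = $7,526.52 per year
Hazard insurance = $2,029.08 per year
School district tax = $4,216.08 per year
Total per year = $7,526.52 + $2,029.08 + $4,216.08 = $13,771.68
Base monthly escrow = $13,771.68 / 12 = $1,147.64
Monthly shortage recovery: $567.48 / 12 = $47.29
New monthly escrow = $1,147.64 + $47.29 = $1,194.93

$1,194.93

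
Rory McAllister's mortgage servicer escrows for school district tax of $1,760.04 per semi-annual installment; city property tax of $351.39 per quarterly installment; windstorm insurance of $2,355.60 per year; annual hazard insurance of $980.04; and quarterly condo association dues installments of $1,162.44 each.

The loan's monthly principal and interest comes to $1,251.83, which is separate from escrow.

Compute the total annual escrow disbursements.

$12,911.04

School district tax = $1,760.04 × 2 = $3,520.08
City property tax = $351.39 × 4 = $1,405.56
Windstorm insurance = $2,355.60
Hazard insurance = $980.04
Condo association dues = $1,162.44 × 4 = $4,649.76
Total annual escrow = $3,520.08 + $1,405.56 + $2,355.60 + $980.04 + $4,649.76 = $12,911.04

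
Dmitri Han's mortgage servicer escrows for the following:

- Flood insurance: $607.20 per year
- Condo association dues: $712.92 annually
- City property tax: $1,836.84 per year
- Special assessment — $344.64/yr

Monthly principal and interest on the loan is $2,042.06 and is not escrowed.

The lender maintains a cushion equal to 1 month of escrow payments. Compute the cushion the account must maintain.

$291.80

Flood insurance — $607.20 per year
Condo association dues — $712.92 per year
City property tax — $1,836.84 per year
Special assessment — $344.64 per year
Yearly total = $607.20 + $712.92 + $1,836.84 + $344.64 = $3,501.60
Monthly escrow = $3,501.60 ÷ 12 = $291.80
Cushion = 1 × $291.80 = $291.80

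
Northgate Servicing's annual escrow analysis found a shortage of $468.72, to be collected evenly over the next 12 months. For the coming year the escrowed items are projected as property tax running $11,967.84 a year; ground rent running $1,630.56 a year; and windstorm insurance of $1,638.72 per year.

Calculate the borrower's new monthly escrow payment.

Property tax = $11,967.84
Ground rent = $1,630.56
Windstorm insurance = $1,638.72
Annual escrow total = $11,967.84 + $1,630.56 + $1,638.72 = $15,237.12
Base monthly escrow = $15,237.12 ÷ 12 = $1,269.76
Monthly shortage recovery: $468.72 / 12 = $39.06
New monthly escrow = $1,269.76 + $39.06 = $1,308.82

$1,308.82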